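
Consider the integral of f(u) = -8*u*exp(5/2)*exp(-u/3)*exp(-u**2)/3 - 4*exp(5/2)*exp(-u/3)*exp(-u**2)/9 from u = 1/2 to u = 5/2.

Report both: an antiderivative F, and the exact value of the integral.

Antiderivative: F(u) = 4*exp(5/2)*exp(-u/3)*exp(-u**2)/3; value = -4*exp(25/12)/3 + 4*exp(-55/12)/3

The substitution w = -u**2 - u/3 + 5/2 works: f is exactly (dF/dw)*(dw/du) for that inner function.
F(u) = 4*exp(5/2)*exp(-u/3)*exp(-u**2)/3 is an antiderivative of f.
Check: d/du[4*exp(5/2)*exp(-u/3)*exp(-u**2)/3] = (-24*u*exp(5/2) - 4*exp(5/2))*exp(-u/3)*exp(-u**2)/9, which equals f(u).
F(5/2) = 4*exp(-55/12)/3; F(1/2) = 4*exp(25/12)/3.
Integral = F(5/2) - F(1/2) = -4*exp(25/12)/3 + 4*exp(-55/12)/3.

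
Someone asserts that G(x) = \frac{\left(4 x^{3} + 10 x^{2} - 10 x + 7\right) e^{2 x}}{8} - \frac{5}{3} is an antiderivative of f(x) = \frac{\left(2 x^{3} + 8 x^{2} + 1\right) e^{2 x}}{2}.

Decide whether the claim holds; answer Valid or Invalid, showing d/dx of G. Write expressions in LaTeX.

d/dx[G] = x^{3} e^{2 x} + 4 x^{2} e^{2 x} + \frac{e^{2 x}}{2}
This equals f(x) exactly, so the claim holds.

Valid: G'(x) = f(x).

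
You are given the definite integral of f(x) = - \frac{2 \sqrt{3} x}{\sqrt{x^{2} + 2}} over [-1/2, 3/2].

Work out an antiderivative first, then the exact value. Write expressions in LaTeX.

f matches the chain-rule pattern g'(h)*h' with inner function h(x) = 3 x^{2} + 6; substituting u = h(x) collapses the integral.
F(x) = - 2 \sqrt{3 x^{2} + 6} is an antiderivative of f.
Check: d/dx[- 2 \sqrt{3 x^{2} + 6}] = - \frac{2 \sqrt{3} x}{\sqrt{x^{2} + 2}} = f(x).
F(3/2) = - \sqrt{51}; F(-1/2) = - 3 \sqrt{3}.
Integral = F(3/2) - F(-1/2) = - \sqrt{51} + 3 \sqrt{3}.

Antiderivative: F(x) = - 2 \sqrt{3 x^{2} + 6}; value = - \sqrt{51} + 3 \sqrt{3}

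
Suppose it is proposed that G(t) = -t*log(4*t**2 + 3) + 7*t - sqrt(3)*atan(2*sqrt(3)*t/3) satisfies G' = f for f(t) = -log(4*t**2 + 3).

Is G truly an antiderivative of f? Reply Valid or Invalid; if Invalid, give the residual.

Invalid: d/dt[G] - f = 5, which is not 0.

d/dt[G] = 5 - log(4*t**2 + 3)
d/dt[G] - f(t) = 5 != 0.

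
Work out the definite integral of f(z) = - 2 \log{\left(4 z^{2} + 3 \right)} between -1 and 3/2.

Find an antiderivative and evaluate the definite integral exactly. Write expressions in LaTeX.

Antiderivative: F(z) = 2 \left(- z \log{\left(4 z^{2} + 3 \right)} + 2 z - \sqrt{3} \operatorname{atan}{\left(\frac{2 \sqrt{3} z}{3} \right)}\right); value = - 3 \log{\left(12 \right)} - 2 \log{\left(7 \right)} - \frac{2 \sqrt{3} \pi}{3} - 2 \sqrt{3} \operatorname{atan}{\left(\frac{2 \sqrt{3}}{3} \right)} + 10

A candidate is checked by its d/dz: the result must match f(z).
F(z) = 2 \left(- z \log{\left(4 z^{2} + 3 \right)} + 2 z - \sqrt{3} \operatorname{atan}{\left(\frac{2 \sqrt{3} z}{3} \right)}\right) is an antiderivative of f.
Check: d/dz[2 \left(- z \log{\left(4 z^{2} + 3 \right)} + 2 z - \sqrt{3} \operatorname{atan}{\left(\frac{2 \sqrt{3} z}{3} \right)}\right)] = - 2 \log{\left(4 z^{2} + 3 \right)} = f(z).
F(3/2) = - 3 \log{\left(12 \right)} - \frac{2 \sqrt{3} \pi}{3} + 6; F(-1) = -4 + 2 \sqrt{3} \operatorname{atan}{\left(\frac{2 \sqrt{3}}{3} \right)} + 2 \log{\left(7 \right)}.
Integral = F(3/2) - F(-1) = - 3 \log{\left(12 \right)} - 2 \log{\left(7 \right)} - \frac{2 \sqrt{3} \pi}{3} - 2 \sqrt{3} \operatorname{atan}{\left(\frac{2 \sqrt{3}}{3} \right)} + 10.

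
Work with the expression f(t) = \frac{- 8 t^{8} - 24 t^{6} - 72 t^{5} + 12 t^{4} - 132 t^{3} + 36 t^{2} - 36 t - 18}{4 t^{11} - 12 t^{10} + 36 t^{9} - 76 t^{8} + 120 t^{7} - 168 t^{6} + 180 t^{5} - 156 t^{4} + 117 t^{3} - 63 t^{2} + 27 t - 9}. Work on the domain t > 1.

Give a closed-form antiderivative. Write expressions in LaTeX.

Recover f(t) by differentiating a candidate F(t); any mismatch rules it out.
Check: d/dt[- \frac{1}{\frac{2 t^{4}}{3} + 2 t^{2} + 1} + \frac{1}{t^{2} - 2 t + 1}] = \frac{- 8 t^{8} - 24 t^{6} - 72 t^{5} + 12 t^{4} - 132 t^{3} + 36 t^{2} - 36 t - 18}{4 t^{11} - 12 t^{10} + 36 t^{9} - 76 t^{8} + 120 t^{7} - 168 t^{6} + 180 t^{5} - 156 t^{4} + 117 t^{3} - 63 t^{2} + 27 t - 9} = f(t).

An antiderivative is F(t) = - \frac{1}{\frac{2 t^{4}}{3} + 2 t^{2} + 1} + \frac{1}{t^{2} - 2 t + 1}.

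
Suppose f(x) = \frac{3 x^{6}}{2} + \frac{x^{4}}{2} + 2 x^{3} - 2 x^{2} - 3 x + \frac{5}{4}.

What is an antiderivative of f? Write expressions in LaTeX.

Integrate term by term and add the pieces.
Check: d/dx[\frac{3 x^{7}}{14} + \frac{x^{5}}{10} + \frac{x^{4}}{2} - \frac{2 x^{3}}{3} - \frac{3 x^{2}}{2} + \frac{5 x}{4}] = \frac{3 x^{6}}{2} + \frac{x^{4}}{2} + 2 x^{3} - 2 x^{2} - 3 x + \frac{5}{4} = f(x).

An antiderivative is F(x) = \frac{3 x^{7}}{14} + \frac{x^{5}}{10} + \frac{x^{4}}{2} - \frac{2 x^{3}}{3} - \frac{3 x^{2}}{2} + \frac{5 x}{4}.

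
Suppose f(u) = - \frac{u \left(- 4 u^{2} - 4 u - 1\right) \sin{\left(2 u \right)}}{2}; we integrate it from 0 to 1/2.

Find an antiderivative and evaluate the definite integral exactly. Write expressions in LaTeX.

Differentiate the proposed F(u) back; it has to land on f(u) exactly.
F(u) = - u^{3} \cos{\left(2 u \right)} + \frac{3 u^{2} \sin{\left(2 u \right)}}{2} - u^{2} \cos{\left(2 u \right)} + u \sin{\left(2 u \right)} + \frac{5 u \cos{\left(2 u \right)}}{4} - \frac{5 \sin{\left(2 u \right)}}{8} + \frac{\cos{\left(2 u \right)}}{2} is an antiderivative of f.
Check: d/du[- u^{3} \cos{\left(2 u \right)} + \frac{3 u^{2} \sin{\left(2 u \right)}}{2} - u^{2} \cos{\left(2 u \right)} + u \sin{\left(2 u \right)} + \frac{5 u \cos{\left(2 u \right)}}{4} - \frac{5 \sin{\left(2 u \right)}}{8} + \frac{\cos{\left(2 u \right)}}{2}] = 2 u^{3} \sin{\left(2 u \right)} + 2 u^{2} \sin{\left(2 u \right)} + \frac{u \sin{\left(2 u \right)}}{2}, which equals f(u).
F(1/2) = \frac{\sin{\left(1 \right)}}{4} + \frac{3 \cos{\left(1 \right)}}{4}; F(0) = \frac{1}{2}.
Integral = F(1/2) - F(0) = - \frac{1}{2} + \frac{\sin{\left(1 \right)}}{4} + \frac{3 \cos{\left(1 \right)}}{4}.

Antiderivative: F(u) = - u^{3} \cos{\left(2 u \right)} + \frac{3 u^{2} \sin{\left(2 u \right)}}{2} - u^{2} \cos{\left(2 u \right)} + u \sin{\left(2 u \right)} + \frac{5 u \cos{\left(2 u \right)}}{4} - \frac{5 \sin{\left(2 u \right)}}{8} + \frac{\cos{\left(2 u \right)}}{2}; value = - \frac{1}{2} + \frac{\sin{\left(1 \right)}}{4} + \frac{3 \cos{\left(1 \right)}}{4}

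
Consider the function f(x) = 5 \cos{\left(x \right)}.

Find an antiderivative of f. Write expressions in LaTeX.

An antiderivative is F(x) = 5 \sin{\left(x \right)}.

Differentiate the proposed F(x) back; it has to land on f(x) exactly.
Check: d/dx[5 \sin{\left(x \right)}] = 5 \cos{\left(x \right)} = f(x).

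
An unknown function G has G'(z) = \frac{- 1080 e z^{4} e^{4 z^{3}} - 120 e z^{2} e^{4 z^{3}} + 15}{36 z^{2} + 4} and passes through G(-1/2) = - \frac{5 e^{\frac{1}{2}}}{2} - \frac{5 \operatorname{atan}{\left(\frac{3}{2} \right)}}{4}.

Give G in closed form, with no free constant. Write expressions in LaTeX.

G(z) = \frac{5 \left(- 2 e^{4 z^{3} + 1} + \operatorname{atan}{\left(3 z \right)}\right)}{4}

The proposed G(z) is checked by its d/dz: the result must match the given G'(z).
A general antiderivative is - \frac{5 e^{4 z^{3} + 1}}{2} + \frac{5 \operatorname{atan}{\left(3 z \right)}}{4} + C.
The condition gives C = - \frac{5 e^{\frac{1}{2}}}{2} - \frac{5 \operatorname{atan}{\left(\frac{3}{2} \right)}}{4} - (- \frac{5 e^{\frac{1}{2}}}{2} - \frac{5 \operatorname{atan}{\left(\frac{3}{2} \right)}}{4}) = 0.
So G(z) = \frac{5 \left(- 2 e^{4 z^{3} + 1} + \operatorname{atan}{\left(3 z \right)}\right)}{4}.
Check: d/dz[\frac{5 \left(- 2 e^{4 z^{3} + 1} + \operatorname{atan}{\left(3 z \right)}\right)}{4}] = \frac{- 1080 e z^{4} e^{4 z^{3}} - 120 e z^{2} e^{4 z^{3}} + 15}{36 z^{2} + 4} = G'(z).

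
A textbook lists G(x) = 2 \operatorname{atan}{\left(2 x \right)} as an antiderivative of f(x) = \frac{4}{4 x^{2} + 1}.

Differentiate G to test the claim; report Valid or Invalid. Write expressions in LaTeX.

d/dx[G] = \frac{4}{4 x^{2} + 1}
This equals f(x) exactly, so the claim holds.

Valid - differentiating G returns exactly f.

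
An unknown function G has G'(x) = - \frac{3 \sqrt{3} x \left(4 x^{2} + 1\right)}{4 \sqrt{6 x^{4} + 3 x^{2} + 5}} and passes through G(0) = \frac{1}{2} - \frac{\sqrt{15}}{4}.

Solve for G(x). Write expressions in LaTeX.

G(x) = \frac{\sqrt{3} \left(- 3 \sqrt{6 x^{4} + 3 x^{2} + 5} + 2 \sqrt{3}\right)}{12}

G'(x) matches the chain-rule pattern g'(h)*h' with inner function h(x) = 2 x^{4} + x^{2} + \frac{5}{3}; substituting u = h(x) collapses the integral.
A general antiderivative is - \frac{3 \sqrt{2 x^{4} + x^{2} + \frac{5}{3}}}{4} + C.
The condition gives C = \frac{1}{2} - \frac{\sqrt{15}}{4} - (- \frac{\sqrt{15}}{4}) = \frac{1}{2}.
So G(x) = \frac{\sqrt{3} \left(- 3 \sqrt{6 x^{4} + 3 x^{2} + 5} + 2 \sqrt{3}\right)}{12}.
Check: d/dx[\frac{\sqrt{3} \left(- 3 \sqrt{6 x^{4} + 3 x^{2} + 5} + 2 \sqrt{3}\right)}{12}] = \frac{- 12 \sqrt{3} x^{3} - 3 \sqrt{3} x}{4 \sqrt{6 x^{4} + 3 x^{2} + 5}}, which equals G'(x).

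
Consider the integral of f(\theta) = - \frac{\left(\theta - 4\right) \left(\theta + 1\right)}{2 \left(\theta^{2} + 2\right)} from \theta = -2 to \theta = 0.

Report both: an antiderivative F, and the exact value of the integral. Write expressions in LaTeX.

A first test for any F(\theta): its \theta-derivative must equal f(\theta) identically.
F(\theta) = \frac{- 2 \theta + 3 \log{\left(\theta^{2} + 2 \right)} + 6 \sqrt{2} \operatorname{atan}{\left(\frac{\sqrt{2} \theta}{2} \right)}}{4} is an antiderivative of f.
Check: d/d\theta[\frac{- 2 \theta + 3 \log{\left(\theta^{2} + 2 \right)} + 6 \sqrt{2} \operatorname{atan}{\left(\frac{\sqrt{2} \theta}{2} \right)}}{4}] = \frac{- \theta^{2} + 3 \theta + 4}{2 \theta^{2} + 4}, which equals f(\theta).
F(0) = \frac{3 \log{\left(2 \right)}}{4}; F(-2) = - \frac{3 \sqrt{2} \operatorname{atan}{\left(\sqrt{2} \right)}}{2} + 1 + \frac{3 \log{\left(6 \right)}}{4}.
Integral = F(0) - F(-2) = - \frac{3 \log{\left(6 \right)}}{4} - 1 + \frac{3 \log{\left(2 \right)}}{4} + \frac{3 \sqrt{2} \operatorname{atan}{\left(\sqrt{2} \right)}}{2}.

Antiderivative: F(\theta) = \frac{- 2 \theta + 3 \log{\left(\theta^{2} + 2 \right)} + 6 \sqrt{2} \operatorname{atan}{\left(\frac{\sqrt{2} \theta}{2} \right)}}{4}; value = - \frac{3 \log{\left(6 \right)}}{4} - 1 + \frac{3 \log{\left(2 \right)}}{4} + \frac{3 \sqrt{2} \operatorname{atan}{\left(\sqrt{2} \right)}}{2}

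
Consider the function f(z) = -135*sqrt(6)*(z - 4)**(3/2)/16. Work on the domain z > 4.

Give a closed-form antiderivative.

A candidate is checked by its d/dz: the result must match f(z).
Check: d/dz[-3*(3*z/2 - 6)**(5/2)] = sqrt(2)*(-135*sqrt(3)*z*sqrt(z - 4) + 540*sqrt(3)*sqrt(z - 4))/16, which equals f(z).

An antiderivative is F(z) = -3*(3*z/2 - 6)**(5/2).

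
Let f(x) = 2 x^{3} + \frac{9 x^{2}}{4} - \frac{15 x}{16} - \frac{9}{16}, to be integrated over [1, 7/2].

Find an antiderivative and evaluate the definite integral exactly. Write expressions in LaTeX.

Antiderivative: F(x) = \frac{x^{4}}{2} + \frac{3 x^{3}}{4} - \frac{15 x^{2}}{32} - \frac{9 x}{16}; value = \frac{12705}{128}

f matches the chain-rule pattern g'(h)*h' with inner function h(x) = - x^{2} - \frac{3 x}{4} + \frac{3}{4}; substituting u = h(x) collapses the integral.
F(x) = \frac{x^{4}}{2} + \frac{3 x^{3}}{4} - \frac{15 x^{2}}{32} - \frac{9 x}{16} is an antiderivative of f.
Check: d/dx[\frac{x^{4}}{2} + \frac{3 x^{3}}{4} - \frac{15 x^{2}}{32} - \frac{9 x}{16}] = 2 x^{3} + \frac{9 x^{2}}{4} - \frac{15 x}{16} - \frac{9}{16} = f(x).
F(7/2) = \frac{12733}{128}; F(1) = \frac{7}{32}.
Integral = F(7/2) - F(1) = \frac{12705}{128}.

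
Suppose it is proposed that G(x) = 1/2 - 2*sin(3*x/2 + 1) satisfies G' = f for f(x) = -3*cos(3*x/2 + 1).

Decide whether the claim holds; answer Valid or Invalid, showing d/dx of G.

d/dx[G] = -3*cos(3*x/2 + 1)
This equals f(x) exactly, so the claim holds.

Valid - the claim checks out under differentiation.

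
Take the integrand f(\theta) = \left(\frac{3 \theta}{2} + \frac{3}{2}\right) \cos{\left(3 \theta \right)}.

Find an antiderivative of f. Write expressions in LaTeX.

Any candidate F(\theta) must reproduce f(\theta) exactly when differentiated.
Check: d/d\theta[\frac{3 \theta \sin{\left(3 \theta \right)} + 3 \sin{\left(3 \theta \right)} + \cos{\left(3 \theta \right)}}{6}] = \frac{3 \theta \cos{\left(3 \theta \right)}}{2} + \frac{3 \cos{\left(3 \theta \right)}}{2}, which equals f(\theta).

An antiderivative is F(\theta) = \frac{3 \theta \sin{\left(3 \theta \right)} + 3 \sin{\left(3 \theta \right)} + \cos{\left(3 \theta \right)}}{6}.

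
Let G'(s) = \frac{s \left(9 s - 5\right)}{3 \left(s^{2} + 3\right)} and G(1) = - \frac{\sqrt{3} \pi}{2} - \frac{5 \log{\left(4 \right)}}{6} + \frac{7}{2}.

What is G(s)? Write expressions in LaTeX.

G(s) = \frac{18 s - 5 \log{\left(s^{2} + 3 \right)} - 18 \sqrt{3} \operatorname{atan}{\left(\frac{\sqrt{3} s}{3} \right)} + 3}{6}

Recover the given G'(s) by differentiating a candidate G(s); any mismatch rules it out.
A general antiderivative is 3 s - \frac{5 \log{\left(s^{2} + 3 \right)}}{6} - 3 \sqrt{3} \operatorname{atan}{\left(\frac{\sqrt{3} s}{3} \right)} + C.
The condition gives C = - \frac{\sqrt{3} \pi}{2} - \frac{5 \log{\left(4 \right)}}{6} + \frac{7}{2} - (- \frac{\sqrt{3} \pi}{2} - \frac{5 \log{\left(4 \right)}}{6} + 3) = \frac{1}{2}.
So G(s) = \frac{18 s - 5 \log{\left(s^{2} + 3 \right)} - 18 \sqrt{3} \operatorname{atan}{\left(\frac{\sqrt{3} s}{3} \right)} + 3}{6}.
Check: d/ds[\frac{18 s - 5 \log{\left(s^{2} + 3 \right)} - 18 \sqrt{3} \operatorname{atan}{\left(\frac{\sqrt{3} s}{3} \right)} + 3}{6}] = \frac{9 s^{2} - 5 s}{3 s^{2} + 9}, which equals G'(s).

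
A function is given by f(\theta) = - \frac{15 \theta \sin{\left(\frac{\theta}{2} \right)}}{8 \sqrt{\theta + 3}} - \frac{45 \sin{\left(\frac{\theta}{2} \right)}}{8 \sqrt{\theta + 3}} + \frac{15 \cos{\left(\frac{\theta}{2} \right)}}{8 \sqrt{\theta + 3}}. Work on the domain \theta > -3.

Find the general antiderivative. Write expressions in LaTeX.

F(\theta) = \frac{15 \sqrt{\theta + 3} \cos{\left(\frac{\theta}{2} \right)}}{4} + C

Recognize the product-rule pattern: f = u'v + uv' with u = \frac{15 \sqrt{\theta + 3}}{4}, v = \cos{\left(\frac{\theta}{2} \right)}, so integration by parts undoes it.
Check: d/d\theta[\frac{15 \sqrt{\theta + 3} \cos{\left(\frac{\theta}{2} \right)}}{4}] = \frac{- 15 \theta \sin{\left(\frac{\theta}{2} \right)} - 45 \sin{\left(\frac{\theta}{2} \right)} + 15 \cos{\left(\frac{\theta}{2} \right)}}{8 \sqrt{\theta + 3}}, which equals f(\theta).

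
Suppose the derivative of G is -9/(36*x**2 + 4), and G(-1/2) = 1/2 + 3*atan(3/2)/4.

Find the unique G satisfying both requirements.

For G(x) to be correct, d/dx[G] must agree with the stated G'(x) identically.
A general antiderivative is -3*atan(3*x)/4 + C.
The condition gives C = 1/2 + 3*atan(3/2)/4 - (3*atan(3/2)/4) = 1/2.
So G(x) = 1/2 - 3*atan(3*x)/4.
Check: d/dx[1/2 - 3*atan(3*x)/4] = -9/(36*x**2 + 4) = G'(x).

G(x) = 1/2 - 3*atan(3*x)/4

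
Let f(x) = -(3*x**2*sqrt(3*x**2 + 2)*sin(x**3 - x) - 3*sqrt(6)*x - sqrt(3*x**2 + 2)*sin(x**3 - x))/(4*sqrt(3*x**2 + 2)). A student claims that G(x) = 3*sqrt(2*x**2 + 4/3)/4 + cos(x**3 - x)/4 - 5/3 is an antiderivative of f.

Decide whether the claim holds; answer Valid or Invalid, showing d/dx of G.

Valid. The derivative of G reproduces f.

d/dx[G] = (-3*x**2*sqrt(3*x**2 + 2)*sin(x**3 - x) + 3*sqrt(6)*x + sqrt(3*x**2 + 2)*sin(x**3 - x))/(4*sqrt(3*x**2 + 2))
This equals f(x) exactly, so the claim holds.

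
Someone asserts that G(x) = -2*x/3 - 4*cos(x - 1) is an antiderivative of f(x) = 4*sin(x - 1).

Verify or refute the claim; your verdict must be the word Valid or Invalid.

d/dx[G] = 4*sin(x - 1) - 2/3
d/dx[G] - f(x) = -2/3 != 0.

Invalid: d/dx[G] - f = -2/3, which is not 0.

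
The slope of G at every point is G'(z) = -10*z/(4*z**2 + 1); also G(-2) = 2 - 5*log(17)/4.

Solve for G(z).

The substitution u = 4*z**2 + 1 works: G'(z) is exactly (dG/du)*(du/dz) for that inner function.
A general antiderivative is -5*log(4*z**2 + 1)/4 + C.
The condition gives C = 2 - 5*log(17)/4 - (-5*log(17)/4) = 2.
So G(z) = -(5*log(4*z**2 + 1) - 8)/4.
Check: d/dz[-(5*log(4*z**2 + 1) - 8)/4] = -10*z/(4*z**2 + 1) = G'(z).

G(z) = -(5*log(4*z**2 + 1) - 8)/4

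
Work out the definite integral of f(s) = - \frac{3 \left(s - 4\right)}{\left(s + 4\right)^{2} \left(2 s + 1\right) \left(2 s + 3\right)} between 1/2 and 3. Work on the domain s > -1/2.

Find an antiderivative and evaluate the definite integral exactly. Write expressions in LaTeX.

Antiderivative: F(s) = \frac{27 \log{\left(s + \frac{1}{2} \right)}}{98} - \frac{33 \log{\left(s + \frac{3}{2} \right)}}{50} + \frac{471 \log{\left(s + 4 \right)}}{1225} - \frac{24}{35 s + 140}; value = - \frac{2559 \log{\left(\frac{9}{2} \right)}}{2450} + \frac{8}{147} + \frac{27 \log{\left(\frac{7}{2} \right)}}{98} + \frac{33 \log{\left(2 \right)}}{50} + \frac{471 \log{\left(7 \right)}}{1225}

Factor the denominator (\left(s + 4\right)^{2} \left(2 s + 1\right) \left(2 s + 3\right)) and decompose: f = - \frac{33}{25 \left(2 s + 3\right)} + \frac{27}{49 \left(2 s + 1\right)} + \frac{471}{1225 \left(s + 4\right)} + \frac{24}{35 \left(s + 4\right)^{2}}; each piece integrates to a log, atan, or power term.
F(s) = \frac{27 \log{\left(s + \frac{1}{2} \right)}}{98} - \frac{33 \log{\left(s + \frac{3}{2} \right)}}{50} + \frac{471 \log{\left(s + 4 \right)}}{1225} - \frac{24}{35 s + 140} is an antiderivative of f.
Check: d/ds[\frac{27 \log{\left(s + \frac{1}{2} \right)}}{98} - \frac{33 \log{\left(s + \frac{3}{2} \right)}}{50} + \frac{471 \log{\left(s + 4 \right)}}{1225} - \frac{24}{35 s + 140}] = \frac{12 - 3 s}{4 s^{4} + 40 s^{3} + 131 s^{2} + 152 s + 48}, which equals f(s).
F(3) = - \frac{33 \log{\left(\frac{9}{2} \right)}}{50} - \frac{24}{245} + \frac{27 \log{\left(\frac{7}{2} \right)}}{98} + \frac{471 \log{\left(7 \right)}}{1225}; F(1/2) = - \frac{33 \log{\left(2 \right)}}{50} - \frac{16}{105} + \frac{471 \log{\left(\frac{9}{2} \right)}}{1225}.
Integral = F(3) - F(1/2) = - \frac{2559 \log{\left(\frac{9}{2} \right)}}{2450} + \frac{8}{147} + \frac{27 \log{\left(\frac{7}{2} \right)}}{98} + \frac{33 \log{\left(2 \right)}}{50} + \frac{471 \log{\left(7 \right)}}{1225}.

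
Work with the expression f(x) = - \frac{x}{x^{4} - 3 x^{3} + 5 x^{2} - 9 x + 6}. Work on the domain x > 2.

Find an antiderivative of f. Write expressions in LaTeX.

Factor the denominator (\left(x - 2\right) \left(x - 1\right) \left(x^{2} + 3\right)) and decompose: f = \frac{x + 9}{28 \left(x^{2} + 3\right)} + \frac{1}{4 \left(x - 1\right)} - \frac{2}{7 \left(x - 2\right)}; each piece integrates to a log, atan, or power term.
Check: d/dx[- \frac{2 \log{\left(x - 2 \right)}}{7} + \frac{\log{\left(x - 1 \right)}}{4} + \frac{\log{\left(x^{2} + 3 \right)}}{56} + \frac{3 \sqrt{3} \operatorname{atan}{\left(\frac{\sqrt{3} x}{3} \right)}}{28}] = - \frac{x}{x^{4} - 3 x^{3} + 5 x^{2} - 9 x + 6} = f(x).

An antiderivative is F(x) = - \frac{2 \log{\left(x - 2 \right)}}{7} + \frac{\log{\left(x - 1 \right)}}{4} + \frac{\log{\left(x^{2} + 3 \right)}}{56} + \frac{3 \sqrt{3} \operatorname{atan}{\left(\frac{\sqrt{3} x}{3} \right)}}{28}.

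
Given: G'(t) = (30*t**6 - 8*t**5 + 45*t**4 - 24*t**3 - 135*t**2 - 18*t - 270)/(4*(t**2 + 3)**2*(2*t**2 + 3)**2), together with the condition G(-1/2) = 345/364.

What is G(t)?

G(t) = -5*t/(4*(2*t**2 + 3)) + (1/2 - 5*t/2)/(2*t**2 + 6) + 1/2

Check a candidate G(t) by differentiating: d/dt[G] must match the given G'(t).
A general antiderivative is -5*t/(4*(2*t**2 + 3)) + (1/2 - 5*t/2)/(2*t**2 + 6) + C.
The condition gives C = 345/364 - (163/364) = 1/2.
So G(t) = -5*t/(4*(2*t**2 + 3)) + (1/2 - 5*t/2)/(2*t**2 + 6) + 1/2.
Check: d/dt[-5*t/(4*(2*t**2 + 3)) + (1/2 - 5*t/2)/(2*t**2 + 6) + 1/2] = (30*t**6 - 8*t**5 + 45*t**4 - 24*t**3 - 135*t**2 - 18*t - 270)/(16*t**8 + 144*t**6 + 468*t**4 + 648*t**2 + 324), which equals G'(t).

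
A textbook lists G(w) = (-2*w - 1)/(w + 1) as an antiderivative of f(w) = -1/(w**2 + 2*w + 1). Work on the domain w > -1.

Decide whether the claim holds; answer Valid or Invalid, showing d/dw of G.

d/dw[G] = -1/(w**2 + 2*w + 1)
This equals f(w) exactly, so the claim holds.

Valid. The derivative of G reproduces f.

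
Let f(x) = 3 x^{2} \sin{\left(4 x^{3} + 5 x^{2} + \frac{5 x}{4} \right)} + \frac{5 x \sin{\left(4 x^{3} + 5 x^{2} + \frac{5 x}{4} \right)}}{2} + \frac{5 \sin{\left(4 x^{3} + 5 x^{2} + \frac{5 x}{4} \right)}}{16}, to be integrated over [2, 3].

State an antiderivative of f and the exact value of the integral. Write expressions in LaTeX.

Antiderivative: F(x) = - \frac{\cos{\left(4 x^{3} + 5 x^{2} + \frac{5 x}{4} \right)}}{4}; value = - \frac{\cos{\left(\frac{627}{4} \right)}}{4} + \frac{\cos{\left(\frac{109}{2} \right)}}{4}

The substitution u = 4 x^{3} + 5 x^{2} + \frac{5 x}{4} works: f is exactly (dF/du)*(du/dx) for that inner function.
F(x) = - \frac{\cos{\left(4 x^{3} + 5 x^{2} + \frac{5 x}{4} \right)}}{4} is an antiderivative of f.
Check: d/dx[- \frac{\cos{\left(4 x^{3} + 5 x^{2} + \frac{5 x}{4} \right)}}{4}] = 3 x^{2} \sin{\left(4 x^{3} + 5 x^{2} + \frac{5 x}{4} \right)} + \frac{5 x \sin{\left(4 x^{3} + 5 x^{2} + \frac{5 x}{4} \right)}}{2} + \frac{5 \sin{\left(4 x^{3} + 5 x^{2} + \frac{5 x}{4} \right)}}{16} = f(x).
F(3) = - \frac{\cos{\left(\frac{627}{4} \right)}}{4}; F(2) = - \frac{\cos{\left(\frac{109}{2} \right)}}{4}.
Integral = F(3) - F(2) = - \frac{\cos{\left(\frac{627}{4} \right)}}{4} + \frac{\cos{\left(\frac{109}{2} \right)}}{4}.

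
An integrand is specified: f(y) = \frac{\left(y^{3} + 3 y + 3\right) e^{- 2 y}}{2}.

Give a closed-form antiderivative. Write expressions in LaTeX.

An antiderivative is F(y) = \frac{\left(- 4 y^{3} - 6 y^{2} - 18 y - 21\right) e^{- 2 y}}{16}.

Recognize the product-rule pattern: f = u'v + uv' with u = - \frac{y^{3}}{4} - \frac{3 y^{2}}{8} - \frac{9 y}{8} - \frac{21}{16}, v = e^{- 2 y}, so integration by parts undoes it.
Check: d/dy[\frac{\left(- 4 y^{3} - 6 y^{2} - 18 y - 21\right) e^{- 2 y}}{16}] = \frac{\left(y^{3} + 3 y + 3\right) e^{- 2 y}}{2} = f(y).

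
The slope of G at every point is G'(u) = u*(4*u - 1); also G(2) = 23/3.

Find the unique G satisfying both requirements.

G(u) = (8*u**3 - 3*u**2 - 6)/6

A first test for any G(u): its u-derivative must equal the given G'(u).
A general antiderivative is 4*u**3/3 - u**2/2 + C.
The condition gives C = 23/3 - (26/3) = -1.
So G(u) = (8*u**3 - 3*u**2 - 6)/6.
Check: d/du[(8*u**3 - 3*u**2 - 6)/6] = 4*u**2 - u, which equals G'(u).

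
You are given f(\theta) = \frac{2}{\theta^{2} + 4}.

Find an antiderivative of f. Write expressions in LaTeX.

An antiderivative F(\theta) passes only if d/d\theta[F] lands on f(\theta) exactly.
Check: d/d\theta[\operatorname{atan}{\left(\frac{\theta}{2} \right)}] = \frac{2}{\theta^{2} + 4} = f(\theta).

An antiderivative is F(\theta) = \operatorname{atan}{\left(\frac{\theta}{2} \right)}.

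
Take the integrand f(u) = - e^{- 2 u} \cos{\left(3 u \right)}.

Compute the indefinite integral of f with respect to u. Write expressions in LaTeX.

F(u) = - \frac{3 e^{- 2 u} \sin{\left(3 u \right)}}{13} + \frac{2 e^{- 2 u} \cos{\left(3 u \right)}}{13} + C

A candidate is checked by its d/du: the result must match f(u).
Check: d/du[- \frac{3 e^{- 2 u} \sin{\left(3 u \right)}}{13} + \frac{2 e^{- 2 u} \cos{\left(3 u \right)}}{13}] = - e^{- 2 u} \cos{\left(3 u \right)} = f(u).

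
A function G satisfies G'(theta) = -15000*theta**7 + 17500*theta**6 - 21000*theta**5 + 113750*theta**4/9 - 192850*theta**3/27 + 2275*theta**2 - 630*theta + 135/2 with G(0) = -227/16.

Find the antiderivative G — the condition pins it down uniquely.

G(theta) = 1 - 3*(-5*theta**2 + 5*theta/3 - 3/2)**4

G'(theta) matches the chain-rule pattern g'(h)*h' with inner function h(theta) = -5*theta**2 + 5*theta/3 - 3/2; substituting u = h(theta) collapses the integral.
A general antiderivative is -3*(-5*theta**2 + 5*theta/3 - 3/2)**4 + C.
The condition gives C = -227/16 - (-243/16) = 1.
So G(theta) = 1 - 3*(-5*theta**2 + 5*theta/3 - 3/2)**4.
Check: d/dtheta[1 - 3*(-5*theta**2 + 5*theta/3 - 3/2)**4] = -15000*theta**7 + 17500*theta**6 - 21000*theta**5 + 113750*theta**4/9 - 192850*theta**3/27 + 2275*theta**2 - 630*theta + 135/2 = G'(theta).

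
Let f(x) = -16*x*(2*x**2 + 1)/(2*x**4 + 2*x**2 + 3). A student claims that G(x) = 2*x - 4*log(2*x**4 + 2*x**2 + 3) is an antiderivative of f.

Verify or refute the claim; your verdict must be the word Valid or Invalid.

d/dx[G] = (4*x**4 - 32*x**3 + 4*x**2 - 16*x + 6)/(2*x**4 + 2*x**2 + 3)
d/dx[G] - f(x) = 2 != 0.

Invalid: d/dx[G] - f = 2, which is not 0.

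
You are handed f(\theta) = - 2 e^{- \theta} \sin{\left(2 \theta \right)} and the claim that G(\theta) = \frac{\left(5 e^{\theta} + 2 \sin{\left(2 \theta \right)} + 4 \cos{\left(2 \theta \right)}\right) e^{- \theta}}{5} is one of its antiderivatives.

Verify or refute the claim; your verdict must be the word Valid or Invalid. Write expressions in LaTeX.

d/d\theta[G] = - 2 e^{- \theta} \sin{\left(2 \theta \right)}
This equals f(\theta) exactly, so the claim holds.

Valid - differentiating G returns exactly f.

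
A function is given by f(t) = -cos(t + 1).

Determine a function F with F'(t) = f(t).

An antiderivative is F(t) = -sin(t + 1).

Since d/dt undoes antidifferentiation here, F'(t) = f(t) is required of F(t).
Check: d/dt[-sin(t + 1)] = -cos(t + 1) = f(t).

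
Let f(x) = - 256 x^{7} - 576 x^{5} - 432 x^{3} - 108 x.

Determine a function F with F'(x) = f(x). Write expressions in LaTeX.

The substitution u = - 2 x^{2} - \frac{3}{2} works: f is exactly (dF/du)*(du/dx) for that inner function.
Check: d/dx[- 32 x^{8} - 96 x^{6} - 108 x^{4} - 54 x^{2}] = - 256 x^{7} - 576 x^{5} - 432 x^{3} - 108 x = f(x).

An antiderivative is F(x) = - 32 x^{8} - 96 x^{6} - 108 x^{4} - 54 x^{2}.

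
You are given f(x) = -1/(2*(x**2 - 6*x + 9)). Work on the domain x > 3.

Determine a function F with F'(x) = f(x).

An antiderivative F(x) passes only if d/dx[F] lands on f(x) exactly.
Check: d/dx[1/(2*x - 6)] = -1/(2*x**2 - 12*x + 18), which equals f(x).

An antiderivative is F(x) = 1/(2*x - 6).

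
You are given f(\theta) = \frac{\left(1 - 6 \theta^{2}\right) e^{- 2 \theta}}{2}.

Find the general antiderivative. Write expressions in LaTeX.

F(\theta) = \frac{\left(3 \theta^{2} + 3 \theta + 1\right) e^{- 2 \theta}}{2} + C

f has the shape u'v + uv' for u = \frac{3 \theta^{2}}{2} + \frac{3 \theta}{2} + \frac{1}{2} and v = e^{- 2 \theta} — it is the derivative of the product u*v.
Check: d/d\theta[\frac{\left(3 \theta^{2} + 3 \theta + 1\right) e^{- 2 \theta}}{2}] = \frac{\left(1 - 6 \theta^{2}\right) e^{- 2 \theta}}{2} = f(\theta).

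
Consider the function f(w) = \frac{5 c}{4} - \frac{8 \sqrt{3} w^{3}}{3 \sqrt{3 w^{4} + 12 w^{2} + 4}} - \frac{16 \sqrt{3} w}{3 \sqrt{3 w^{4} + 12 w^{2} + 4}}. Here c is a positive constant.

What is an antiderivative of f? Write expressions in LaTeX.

Integrate term by term and add the pieces.
Check: d/dw[\frac{5 c w}{4} - \frac{4 \sqrt{w^{4} + 4 w^{2} + \frac{4}{3}}}{3}] = \frac{15 c \sqrt{3 w^{4} + 12 w^{2} + 4} - 32 \sqrt{3} w^{3} - 64 \sqrt{3} w}{12 \sqrt{3 w^{4} + 12 w^{2} + 4}}, which equals f(w).

An antiderivative is F(w) = \frac{5 c w}{4} - \frac{4 \sqrt{w^{4} + 4 w^{2} + \frac{4}{3}}}{3}.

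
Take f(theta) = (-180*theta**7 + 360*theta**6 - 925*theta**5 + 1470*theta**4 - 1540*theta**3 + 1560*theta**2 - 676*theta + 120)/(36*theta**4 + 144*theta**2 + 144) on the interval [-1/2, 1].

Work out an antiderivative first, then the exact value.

Antiderivative: F(theta) = -(720*theta**6 - 1920*theta**5 + 3080*theta**4 - 4320*theta**3 + 3325*theta**2 - 960*theta + 1242)/(576*(theta**2 + 2)); value = 1103/576

For F(theta) to be correct the identity F'(theta) - f(theta) = 0 must hold.
F(theta) = -(720*theta**6 - 1920*theta**5 + 3080*theta**4 - 4320*theta**3 + 3325*theta**2 - 960*theta + 1242)/(576*(theta**2 + 2)) is an antiderivative of f.
Check: d/dtheta[-(720*theta**6 - 1920*theta**5 + 3080*theta**4 - 4320*theta**3 + 3325*theta**2 - 960*theta + 1242)/(576*(theta**2 + 2))] = (-180*theta**7 + 360*theta**6 - 925*theta**5 + 1470*theta**4 - 1540*theta**3 + 1560*theta**2 - 676*theta + 120)/(36*theta**4 + 144*theta**2 + 144) = f(theta).
F(1) = -389/576; F(-1/2) = -373/144.
Integral = F(1) - F(-1/2) = 1103/576.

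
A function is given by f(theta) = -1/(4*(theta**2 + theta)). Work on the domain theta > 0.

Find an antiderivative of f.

Factor the denominator (4*theta*(theta + 1)) and decompose: f = 1/(4*(theta + 1)) - 1/(4*theta); each piece integrates to a log, atan, or power term.
Check: d/dtheta[(-log(theta) + log(theta + 1))/4] = -1/(4*theta**2 + 4*theta), which equals f(theta).

An antiderivative is F(theta) = (-log(theta) + log(theta + 1))/4.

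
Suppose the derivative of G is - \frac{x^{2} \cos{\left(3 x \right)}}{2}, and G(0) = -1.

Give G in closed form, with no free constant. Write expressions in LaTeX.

Whatever form G(x) takes, its d/dx must return the stated G'(x).
A general antiderivative is - \frac{x^{2} \sin{\left(3 x \right)}}{6} - \frac{x \cos{\left(3 x \right)}}{9} + \frac{\sin{\left(3 x \right)}}{27} + C.
The condition gives C = -1 - (0) = -1.
So G(x) = \frac{- 9 x^{2} \sin{\left(3 x \right)} - 6 x \cos{\left(3 x \right)} + 2 \sin{\left(3 x \right)} - 54}{54}.
Check: d/dx[\frac{- 9 x^{2} \sin{\left(3 x \right)} - 6 x \cos{\left(3 x \right)} + 2 \sin{\left(3 x \right)} - 54}{54}] = - \frac{x^{2} \cos{\left(3 x \right)}}{2} = G'(x).

G(x) = \frac{- 9 x^{2} \sin{\left(3 x \right)} - 6 x \cos{\left(3 x \right)} + 2 \sin{\left(3 x \right)} - 54}{54}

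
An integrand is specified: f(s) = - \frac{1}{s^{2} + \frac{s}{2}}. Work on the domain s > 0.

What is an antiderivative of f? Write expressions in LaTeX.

Factor the denominator (s \left(2 s + 1\right)) and decompose: f = \frac{4}{2 s + 1} - \frac{2}{s}; each piece integrates to a log, atan, or power term.
Check: d/ds[2 \left(- \log{\left(s \right)} + \log{\left(s + \frac{1}{2} \right)}\right)] = - \frac{2}{2 s^{2} + s}, which equals f(s).

An antiderivative is F(s) = 2 \left(- \log{\left(s \right)} + \log{\left(s + \frac{1}{2} \right)}\right).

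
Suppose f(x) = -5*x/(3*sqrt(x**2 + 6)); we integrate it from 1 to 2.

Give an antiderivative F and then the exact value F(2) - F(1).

The substitution u = x**2 + 6 works: f is exactly (dF/du)*(du/dx) for that inner function.
F(x) = -5*sqrt(x**2 + 6)/3 is an antiderivative of f.
Check: d/dx[-5*sqrt(x**2 + 6)/3] = -5*x/(3*sqrt(x**2 + 6)) = f(x).
F(2) = -5*sqrt(10)/3; F(1) = -5*sqrt(7)/3.
Integral = F(2) - F(1) = -5*sqrt(10)/3 + 5*sqrt(7)/3.

Antiderivative: F(x) = -5*sqrt(x**2 + 6)/3; value = -5*sqrt(10)/3 + 5*sqrt(7)/3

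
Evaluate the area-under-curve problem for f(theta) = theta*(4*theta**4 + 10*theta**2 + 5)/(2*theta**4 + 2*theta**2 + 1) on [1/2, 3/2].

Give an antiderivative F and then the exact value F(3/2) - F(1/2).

Antiderivative: F(theta) = theta**2 + 3*log(2*theta**4 + 2*theta**2 + 1)/4; value = -3*log(13/8)/4 + 2 + 3*log(125/8)/4

A candidate is checked by its d/dtheta: the result must match f(theta).
F(theta) = theta**2 + 3*log(2*theta**4 + 2*theta**2 + 1)/4 is an antiderivative of f.
Check: d/dtheta[theta**2 + 3*log(2*theta**4 + 2*theta**2 + 1)/4] = (4*theta**5 + 10*theta**3 + 5*theta)/(2*theta**4 + 2*theta**2 + 1), which equals f(theta).
F(3/2) = 3*log(125/8)/4 + 9/4; F(1/2) = 1/4 + 3*log(13/8)/4.
Integral = F(3/2) - F(1/2) = -3*log(13/8)/4 + 2 + 3*log(125/8)/4.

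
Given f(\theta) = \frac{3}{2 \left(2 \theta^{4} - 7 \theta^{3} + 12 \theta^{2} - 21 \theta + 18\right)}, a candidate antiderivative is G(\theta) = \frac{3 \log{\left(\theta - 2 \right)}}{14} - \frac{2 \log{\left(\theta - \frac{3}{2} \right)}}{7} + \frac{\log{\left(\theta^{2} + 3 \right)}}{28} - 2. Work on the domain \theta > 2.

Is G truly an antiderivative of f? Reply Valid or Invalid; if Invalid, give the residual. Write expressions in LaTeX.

Valid - differentiating G returns exactly f.

d/d\theta[G] = \frac{3}{4 \theta^{4} - 14 \theta^{3} + 24 \theta^{2} - 42 \theta + 36}
This equals f(\theta) exactly, so the claim holds.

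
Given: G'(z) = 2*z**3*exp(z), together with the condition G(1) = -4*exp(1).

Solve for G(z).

G(z) = 2*z**3*exp(z) - 6*z**2*exp(z) + 12*z*exp(z) - 12*exp(z)

G'(z) has the shape u'v + uv' for u = 2*z**3 - 6*z**2 + 12*z - 12 and v = exp(z) — it is the derivative of the product u*v.
A general antiderivative is (2*z**3 - 6*z**2 + 12*z - 12)*exp(z) + C.
The condition gives C = -4*exp(1) - (-4*exp(1)) = 0.
So G(z) = 2*z**3*exp(z) - 6*z**2*exp(z) + 12*z*exp(z) - 12*exp(z).
Check: d/dz[2*z**3*exp(z) - 6*z**2*exp(z) + 12*z*exp(z) - 12*exp(z)] = 2*z**3*exp(z) = G'(z).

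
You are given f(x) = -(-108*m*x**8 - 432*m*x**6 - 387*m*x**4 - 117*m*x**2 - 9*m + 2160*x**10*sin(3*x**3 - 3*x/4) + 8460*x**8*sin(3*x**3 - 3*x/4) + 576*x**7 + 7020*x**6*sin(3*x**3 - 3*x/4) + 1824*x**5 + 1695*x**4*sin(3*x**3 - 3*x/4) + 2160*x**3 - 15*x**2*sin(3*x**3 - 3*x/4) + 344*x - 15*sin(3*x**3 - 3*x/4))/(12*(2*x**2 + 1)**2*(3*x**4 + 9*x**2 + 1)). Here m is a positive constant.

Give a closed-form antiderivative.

Any candidate F(x) must reproduce f(x) exactly when differentiated.
Check: d/dx[(9*m*x*(2*x**2 + 1) - 12*(2*x**2 + 1)*log(x**4 + 3*x**2 + 1/3) + 20*(2*x**2 + 1)*cos(3*x**3 - 3*x/4) + 32)/(12*(2*x**2 + 1))] = (108*m*x**8 + 432*m*x**6 + 387*m*x**4 + 117*m*x**2 + 9*m - 2160*x**10*sin(3*x**3 - 3*x/4) - 8460*x**8*sin(3*x**3 - 3*x/4) - 576*x**7 - 7020*x**6*sin(3*x**3 - 3*x/4) - 1824*x**5 - 1695*x**4*sin(3*x**3 - 3*x/4) - 2160*x**3 + 15*x**2*sin(3*x**3 - 3*x/4) - 344*x + 15*sin(3*x**3 - 3*x/4))/(144*x**8 + 576*x**6 + 516*x**4 + 156*x**2 + 12), which equals f(x).

An antiderivative is F(x) = (9*m*x*(2*x**2 + 1) - 12*(2*x**2 + 1)*log(x**4 + 3*x**2 + 1/3) + 20*(2*x**2 + 1)*cos(3*x**3 - 3*x/4) + 32)/(12*(2*x**2 + 1)).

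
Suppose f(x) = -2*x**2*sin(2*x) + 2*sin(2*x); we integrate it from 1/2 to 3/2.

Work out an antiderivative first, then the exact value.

Antiderivative: F(x) = x**2*cos(2*x) - x*sin(2*x) - 3*cos(2*x)/2; value = 3*cos(3)/4 - 3*sin(3)/2 + sin(1)/2 + 5*cos(1)/4

Integrate term by term and add the pieces.
F(x) = x**2*cos(2*x) - x*sin(2*x) - 3*cos(2*x)/2 is an antiderivative of f.
Check: d/dx[x**2*cos(2*x) - x*sin(2*x) - 3*cos(2*x)/2] = -2*x**2*sin(2*x) + 2*sin(2*x) = f(x).
F(3/2) = 3*cos(3)/4 - 3*sin(3)/2; F(1/2) = -5*cos(1)/4 - sin(1)/2.
Integral = F(3/2) - F(1/2) = 3*cos(3)/4 - 3*sin(3)/2 + sin(1)/2 + 5*cos(1)/4.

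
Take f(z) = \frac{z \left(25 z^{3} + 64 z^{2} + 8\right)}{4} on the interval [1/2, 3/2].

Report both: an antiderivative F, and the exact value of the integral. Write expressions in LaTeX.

Recover f(z) by differentiating a candidate F(z); any mismatch rules it out.
F(z) = \frac{5 z^{5}}{4} + 4 z^{4} + z^{2} is an antiderivative of f.
Check: d/dz[\frac{5 z^{5}}{4} + 4 z^{4} + z^{2}] = \frac{25 z^{4}}{4} + 16 z^{3} + 2 z, which equals f(z).
F(3/2) = \frac{4095}{128}; F(1/2) = \frac{69}{128}.
Integral = F(3/2) - F(1/2) = \frac{2013}{64}.

Antiderivative: F(z) = \frac{5 z^{5}}{4} + 4 z^{4} + z^{2}; value = \frac{2013}{64}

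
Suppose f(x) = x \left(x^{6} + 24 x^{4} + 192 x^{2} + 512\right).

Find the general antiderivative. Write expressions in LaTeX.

f matches the chain-rule pattern g'(h)*h' with inner function h(x) = - \frac{x^{2}}{2} - 4; substituting u = h(x) collapses the integral.
Check: d/dx[\frac{x^{8}}{8} + 4 x^{6} + 48 x^{4} + 256 x^{2}] = x^{7} + 24 x^{5} + 192 x^{3} + 512 x, which equals f(x).

F(x) = \frac{x^{8}}{8} + 4 x^{6} + 48 x^{4} + 256 x^{2} + C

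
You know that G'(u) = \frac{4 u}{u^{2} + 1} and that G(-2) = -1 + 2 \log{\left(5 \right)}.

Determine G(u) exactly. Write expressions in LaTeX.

G(u) = 2 \log{\left(u^{2} + 1 \right)} - 1

G'(u) matches the chain-rule pattern g'(h)*h' with inner function h(u) = u^{2} + 1; substituting w = h(u) collapses the integral.
A general antiderivative is 2 \log{\left(u^{2} + 1 \right)} + C.
The condition gives C = -1 + 2 \log{\left(5 \right)} - (2 \log{\left(5 \right)}) = -1.
So G(u) = 2 \log{\left(u^{2} + 1 \right)} - 1.
Check: d/du[2 \log{\left(u^{2} + 1 \right)} - 1] = \frac{4 u}{u^{2} + 1} = G'(u).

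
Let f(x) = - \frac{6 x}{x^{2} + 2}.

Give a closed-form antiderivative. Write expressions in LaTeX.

An antiderivative is F(x) = - 3 \log{\left(x^{2} + 2 \right)}.

The substitution u = x^{2} + 2 works: f is exactly (dF/du)*(du/dx) for that inner function.
Check: d/dx[- 3 \log{\left(x^{2} + 2 \right)}] = - \frac{6 x}{x^{2} + 2} = f(x).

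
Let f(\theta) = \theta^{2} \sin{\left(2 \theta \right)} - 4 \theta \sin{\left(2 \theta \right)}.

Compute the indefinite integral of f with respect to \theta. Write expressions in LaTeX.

F(\theta) = \frac{- 2 \theta^{2} \cos{\left(2 \theta \right)} + 2 \theta \sin{\left(2 \theta \right)} + 8 \theta \cos{\left(2 \theta \right)} - 4 \sin{\left(2 \theta \right)} + \cos{\left(2 \theta \right)}}{4} + C

Integrate term by term and add the pieces.
Check: d/d\theta[\frac{- 2 \theta^{2} \cos{\left(2 \theta \right)} + 2 \theta \sin{\left(2 \theta \right)} + 8 \theta \cos{\left(2 \theta \right)} - 4 \sin{\left(2 \theta \right)} + \cos{\left(2 \theta \right)}}{4}] = \theta^{2} \sin{\left(2 \theta \right)} - 4 \theta \sin{\left(2 \theta \right)} = f(\theta).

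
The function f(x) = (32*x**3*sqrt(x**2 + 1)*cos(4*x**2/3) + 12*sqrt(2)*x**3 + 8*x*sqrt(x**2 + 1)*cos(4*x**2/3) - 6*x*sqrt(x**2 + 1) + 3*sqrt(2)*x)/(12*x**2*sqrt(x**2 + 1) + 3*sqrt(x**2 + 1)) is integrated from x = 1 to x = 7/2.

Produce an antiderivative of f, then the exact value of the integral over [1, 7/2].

Antiderivative: F(x) = -(-4*sqrt(2)*sqrt(x**2 + 1) + log(4*x**2 + 1) - 4*sin(4*x**2/3))/4; value = -2 - log(50)/4 - sin(4/3) + sin(49/3) + log(5)/4 + sqrt(106)/2

Differentiate the proposed F(x) back; it has to land on f(x) exactly.
F(x) = -(-4*sqrt(2)*sqrt(x**2 + 1) + log(4*x**2 + 1) - 4*sin(4*x**2/3))/4 is an antiderivative of f.
Check: d/dx[-(-4*sqrt(2)*sqrt(x**2 + 1) + log(4*x**2 + 1) - 4*sin(4*x**2/3))/4] = (32*x**3*sqrt(x**2 + 1)*cos(4*x**2/3) + 12*sqrt(2)*x**3 + 8*x*sqrt(x**2 + 1)*cos(4*x**2/3) - 6*x*sqrt(x**2 + 1) + 3*sqrt(2)*x)/(12*x**2*sqrt(x**2 + 1) + 3*sqrt(x**2 + 1)) = f(x).
F(7/2) = -log(50)/4 + sin(49/3) + sqrt(106)/2; F(1) = -log(5)/4 + sin(4/3) + 2.
Integral = F(7/2) - F(1) = -2 - log(50)/4 - sin(4/3) + sin(49/3) + log(5)/4 + sqrt(106)/2.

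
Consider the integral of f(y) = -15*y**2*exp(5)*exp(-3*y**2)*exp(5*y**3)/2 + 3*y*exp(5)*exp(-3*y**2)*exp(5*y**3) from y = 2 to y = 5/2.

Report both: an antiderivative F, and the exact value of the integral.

Antiderivative: F(y) = -exp(5)*exp(-3*y**2)*exp(5*y**3)/2; value = -exp(515/8)/2 + exp(33)/2

The substitution u = 5*y**3 - 3*y**2 + 5 works: f is exactly (dF/du)*(du/dy) for that inner function.
F(y) = -exp(5)*exp(-3*y**2)*exp(5*y**3)/2 is an antiderivative of f.
Check: d/dy[-exp(5)*exp(-3*y**2)*exp(5*y**3)/2] = (-15*y**2*exp(5)*exp(5*y**3) + 6*y*exp(5)*exp(5*y**3))*exp(-3*y**2)/2, which equals f(y).
F(5/2) = -exp(515/8)/2; F(2) = -exp(33)/2.
Integral = F(5/2) - F(2) = -exp(515/8)/2 + exp(33)/2.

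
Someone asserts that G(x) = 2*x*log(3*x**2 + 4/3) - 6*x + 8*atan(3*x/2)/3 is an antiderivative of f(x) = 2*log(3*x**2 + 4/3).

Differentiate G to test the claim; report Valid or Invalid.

d/dx[G] = 2*log(3*x**2 + 4/3) - 2
d/dx[G] - f(x) = -2 != 0.

Invalid: d/dx[G] - f = -2, which is not 0.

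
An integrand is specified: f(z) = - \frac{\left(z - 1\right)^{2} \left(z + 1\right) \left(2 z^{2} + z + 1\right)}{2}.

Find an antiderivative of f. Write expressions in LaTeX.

A candidate is checked by its d/dz: the result must match f(z).
Check: d/dz[- \frac{z^{6}}{6} + \frac{z^{5}}{10} + \frac{z^{4}}{4} - \frac{z}{2}] = - z^{5} + \frac{z^{4}}{2} + z^{3} - \frac{1}{2}, which equals f(z).

An antiderivative is F(z) = - \frac{z^{6}}{6} + \frac{z^{5}}{10} + \frac{z^{4}}{4} - \frac{z}{2}.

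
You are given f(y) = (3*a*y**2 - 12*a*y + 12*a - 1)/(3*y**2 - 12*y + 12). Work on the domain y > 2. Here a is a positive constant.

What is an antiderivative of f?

An antiderivative is F(y) = (3*a*y**2 - 6*a*y + 1)/(3*y - 6).

A first test for any F(y): its y-derivative must equal f(y) identically.
Check: d/dy[(3*a*y**2 - 6*a*y + 1)/(3*y - 6)] = (3*a*y**2 - 12*a*y + 12*a - 1)/(3*y**2 - 12*y + 12) = f(y).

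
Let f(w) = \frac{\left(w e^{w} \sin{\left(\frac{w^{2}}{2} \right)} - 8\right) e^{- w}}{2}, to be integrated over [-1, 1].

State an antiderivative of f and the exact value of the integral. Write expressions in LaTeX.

For F(w) to be correct the identity F'(w) - f(w) = 0 must hold.
F(w) = - \frac{\cos{\left(\frac{w^{2}}{2} \right)}}{2} + 4 e^{- w} is an antiderivative of f.
Check: d/dw[- \frac{\cos{\left(\frac{w^{2}}{2} \right)}}{2} + 4 e^{- w}] = \frac{\left(w e^{w} \sin{\left(\frac{w^{2}}{2} \right)} - 8\right) e^{- w}}{2} = f(w).
F(1) = - \frac{\cos{\left(\frac{1}{2} \right)}}{2} + \frac{4}{e}; F(-1) = - \frac{\cos{\left(\frac{1}{2} \right)}}{2} + 4 e.
Integral = F(1) - F(-1) = - 4 e + \frac{4}{e}.

Antiderivative: F(w) = - \frac{\cos{\left(\frac{w^{2}}{2} \right)}}{2} + 4 e^{- w}; value = - 4 e + \frac{4}{e}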